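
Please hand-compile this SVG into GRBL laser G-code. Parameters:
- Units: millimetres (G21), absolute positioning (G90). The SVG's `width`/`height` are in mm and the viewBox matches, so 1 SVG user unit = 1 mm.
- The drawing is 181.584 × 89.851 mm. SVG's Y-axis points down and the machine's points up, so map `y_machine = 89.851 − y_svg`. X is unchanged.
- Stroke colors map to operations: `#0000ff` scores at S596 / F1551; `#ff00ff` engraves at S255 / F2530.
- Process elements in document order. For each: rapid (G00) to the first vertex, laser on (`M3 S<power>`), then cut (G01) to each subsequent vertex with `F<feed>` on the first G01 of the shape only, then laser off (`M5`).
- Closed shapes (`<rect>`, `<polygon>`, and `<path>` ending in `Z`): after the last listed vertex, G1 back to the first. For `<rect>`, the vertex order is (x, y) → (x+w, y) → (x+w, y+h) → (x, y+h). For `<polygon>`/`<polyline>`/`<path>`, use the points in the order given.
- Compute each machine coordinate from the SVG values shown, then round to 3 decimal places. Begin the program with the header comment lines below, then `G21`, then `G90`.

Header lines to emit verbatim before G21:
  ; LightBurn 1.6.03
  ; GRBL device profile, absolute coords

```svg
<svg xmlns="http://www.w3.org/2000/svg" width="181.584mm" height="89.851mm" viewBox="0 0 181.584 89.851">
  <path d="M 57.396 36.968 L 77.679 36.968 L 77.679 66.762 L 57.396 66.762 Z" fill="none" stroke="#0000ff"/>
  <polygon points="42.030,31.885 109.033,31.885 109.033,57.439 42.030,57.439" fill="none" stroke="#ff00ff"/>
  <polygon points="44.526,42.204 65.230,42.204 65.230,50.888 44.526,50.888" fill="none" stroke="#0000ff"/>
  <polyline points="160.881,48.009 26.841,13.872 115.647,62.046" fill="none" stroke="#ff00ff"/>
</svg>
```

; LightBurn 1.6.03
; GRBL device profile, absolute coords
G21
G90
G00 X57.396 Y52.883
M3 S596
G01 X77.679 Y52.883 F1551
G01 X77.679 Y23.089
G01 X57.396 Y23.089
G01 X57.396 Y52.883
M5
G00 X42.030 Y57.966
M3 S255
G01 X109.033 Y57.966 F2530
G01 X109.033 Y32.412
G01 X42.030 Y32.412
G01 X42.030 Y57.966
M5
G00 X44.526 Y47.647
M3 S596
G01 X65.230 Y47.647 F1551
G01 X65.230 Y38.963
G01 X44.526 Y38.963
G01 X44.526 Y47.647
M5
G00 X160.881 Y41.842
M3 S255
G01 X26.841 Y75.979 F2530
G01 X115.647 Y27.805
M5

Since the viewBox matches the mm dimensions, user units are millimetres directly. The only transform is the Y-flip y_m = 89.851 − y_svg.

Shape 1 is a rectangle drawn with `<path>`. Its stroke #0000ff means score at S596, F1551. After flipping Y the toolpath is (57.396,52.883) → (77.679,52.883) → (77.679,23.089) → (57.396,23.089) → (57.396,52.883), returning to the start.

Shape 2 is a rectangle drawn with `<polygon>`. Its stroke #ff00ff means engrave at S255, F2530. After flipping Y the toolpath is (42.030,57.966) → (109.033,57.966) → (109.033,32.412) → (42.030,32.412) → (42.030,57.966), returning to the start.

Shape 3 is a rectangle drawn with `<polygon>`. Its stroke #0000ff means score at S596, F1551. After flipping Y the toolpath is (44.526,47.647) → (65.230,47.647) → (65.230,38.963) → (44.526,38.963) → (44.526,47.647), returning to the start.

Shape 4 is a open polyline drawn with `<polyline>`. Its stroke #ff00ff means engrave at S255, F2530. After flipping Y the toolpath is (160.881,41.842) → (26.841,75.979) → (115.647,27.805).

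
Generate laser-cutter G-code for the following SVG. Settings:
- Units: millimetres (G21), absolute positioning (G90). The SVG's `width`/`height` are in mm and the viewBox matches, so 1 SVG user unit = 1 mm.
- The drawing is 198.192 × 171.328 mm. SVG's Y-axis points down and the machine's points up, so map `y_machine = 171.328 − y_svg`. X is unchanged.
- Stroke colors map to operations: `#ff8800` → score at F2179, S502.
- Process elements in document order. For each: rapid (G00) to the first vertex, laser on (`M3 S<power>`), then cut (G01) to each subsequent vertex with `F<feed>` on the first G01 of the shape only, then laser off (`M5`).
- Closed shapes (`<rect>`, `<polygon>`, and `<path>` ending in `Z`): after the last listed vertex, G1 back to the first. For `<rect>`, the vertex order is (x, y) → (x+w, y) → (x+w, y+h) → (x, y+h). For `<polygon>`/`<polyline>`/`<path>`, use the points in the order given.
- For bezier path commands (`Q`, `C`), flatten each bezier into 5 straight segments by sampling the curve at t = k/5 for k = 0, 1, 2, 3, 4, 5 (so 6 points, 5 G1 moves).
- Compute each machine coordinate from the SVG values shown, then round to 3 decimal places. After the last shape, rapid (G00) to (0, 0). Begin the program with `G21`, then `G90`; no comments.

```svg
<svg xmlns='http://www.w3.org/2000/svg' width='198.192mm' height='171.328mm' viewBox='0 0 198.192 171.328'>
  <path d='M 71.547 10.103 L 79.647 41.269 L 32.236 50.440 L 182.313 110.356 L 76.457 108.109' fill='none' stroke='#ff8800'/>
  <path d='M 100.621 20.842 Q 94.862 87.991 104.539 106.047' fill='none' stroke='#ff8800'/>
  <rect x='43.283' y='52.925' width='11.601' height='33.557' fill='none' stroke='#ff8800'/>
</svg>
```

G21
G90
G00 X71.547 Y161.225
M3 S502
G01 X79.647 Y130.059 F2179
G01 X32.236 Y120.888
G01 X182.313 Y60.972
G01 X76.457 Y63.219
M5
G00 X100.621 Y150.486
M3 S502
G01 X98.935 Y125.590 F2179
G01 X98.484 Y104.622
G01 X99.267 Y87.581
G01 X101.286 Y74.467
G01 X104.539 Y65.281
M5
G00 X43.283 Y118.403
M3 S502
G01 X54.884 Y118.403 F2179
G01 X54.884 Y84.846
G01 X43.283 Y84.846
G01 X43.283 Y118.403
M5
G00 X0.000 Y0.000

Since the viewBox matches the mm dimensions, user units are millimetres directly. The only transform is the Y-flip y_m = 171.328 − y_svg.

Shape 1 is a open polyline drawn with `<path>`. Its stroke #ff8800 means score at S502, F2179. After flipping Y the toolpath is (71.547,161.225) → (79.647,130.059) → (32.236,120.888) → (182.313,60.972) → (76.457,63.219).

Shape 2 is a quadratic bezier drawn with `<path>`. Its stroke #ff8800 means score at S502, F2179. After flipping Y the toolpath is (100.621,150.486) → (98.935,125.590) → (98.484,104.622) → (99.267,87.581) → (101.286,74.467) → (104.539,65.281).

Shape 3 is a rectangle drawn with `<rect>`. Its stroke #ff8800 means score at S502, F2179. After flipping Y the toolpath is (43.283,118.403) → (54.884,118.403) → (54.884,84.846) → (43.283,84.846) → (43.283,118.403), returning to the start.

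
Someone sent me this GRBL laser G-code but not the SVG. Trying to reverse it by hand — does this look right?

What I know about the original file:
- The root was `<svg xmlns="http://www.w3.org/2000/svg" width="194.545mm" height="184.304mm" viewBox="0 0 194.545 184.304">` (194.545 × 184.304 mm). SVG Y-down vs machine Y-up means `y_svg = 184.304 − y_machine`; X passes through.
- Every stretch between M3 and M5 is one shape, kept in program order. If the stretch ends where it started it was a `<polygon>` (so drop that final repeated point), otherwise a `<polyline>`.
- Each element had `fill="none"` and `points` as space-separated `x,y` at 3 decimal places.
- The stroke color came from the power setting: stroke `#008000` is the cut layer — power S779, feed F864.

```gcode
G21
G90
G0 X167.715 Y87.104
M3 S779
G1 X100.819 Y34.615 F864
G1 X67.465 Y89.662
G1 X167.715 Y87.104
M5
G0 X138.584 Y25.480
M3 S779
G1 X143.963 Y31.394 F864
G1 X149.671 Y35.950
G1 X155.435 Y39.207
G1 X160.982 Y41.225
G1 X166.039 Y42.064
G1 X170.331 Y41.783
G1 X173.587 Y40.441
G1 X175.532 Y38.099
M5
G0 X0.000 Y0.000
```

<svg xmlns="http://www.w3.org/2000/svg" width="194.545mm" height="184.304mm" viewBox="0 0 194.545 184.304">
  <polygon points="167.715,97.200 100.819,149.689 67.465,94.642" fill="none" stroke="#008000"/>
  <polyline points="138.584,158.824 143.963,152.910 149.671,148.354 155.435,145.097 160.982,143.079 166.039,142.240 170.331,142.521 173.587,143.863 175.532,146.205" fill="none" stroke="#008000"/>
</svg>

y_svg = 184.304 − y_m. Every run uses S779, so all elements get stroke `#008000` (cut).

[1] closed run; points: 167.715,97.200 100.819,149.689 67.465,94.642

[2] open run; points: 138.584,158.824 143.963,152.910 149.671,148.354 155.435,145.097 160.982,143.079 166.039,142.240 170.331,142.521 173.587,143.863 175.532,146.205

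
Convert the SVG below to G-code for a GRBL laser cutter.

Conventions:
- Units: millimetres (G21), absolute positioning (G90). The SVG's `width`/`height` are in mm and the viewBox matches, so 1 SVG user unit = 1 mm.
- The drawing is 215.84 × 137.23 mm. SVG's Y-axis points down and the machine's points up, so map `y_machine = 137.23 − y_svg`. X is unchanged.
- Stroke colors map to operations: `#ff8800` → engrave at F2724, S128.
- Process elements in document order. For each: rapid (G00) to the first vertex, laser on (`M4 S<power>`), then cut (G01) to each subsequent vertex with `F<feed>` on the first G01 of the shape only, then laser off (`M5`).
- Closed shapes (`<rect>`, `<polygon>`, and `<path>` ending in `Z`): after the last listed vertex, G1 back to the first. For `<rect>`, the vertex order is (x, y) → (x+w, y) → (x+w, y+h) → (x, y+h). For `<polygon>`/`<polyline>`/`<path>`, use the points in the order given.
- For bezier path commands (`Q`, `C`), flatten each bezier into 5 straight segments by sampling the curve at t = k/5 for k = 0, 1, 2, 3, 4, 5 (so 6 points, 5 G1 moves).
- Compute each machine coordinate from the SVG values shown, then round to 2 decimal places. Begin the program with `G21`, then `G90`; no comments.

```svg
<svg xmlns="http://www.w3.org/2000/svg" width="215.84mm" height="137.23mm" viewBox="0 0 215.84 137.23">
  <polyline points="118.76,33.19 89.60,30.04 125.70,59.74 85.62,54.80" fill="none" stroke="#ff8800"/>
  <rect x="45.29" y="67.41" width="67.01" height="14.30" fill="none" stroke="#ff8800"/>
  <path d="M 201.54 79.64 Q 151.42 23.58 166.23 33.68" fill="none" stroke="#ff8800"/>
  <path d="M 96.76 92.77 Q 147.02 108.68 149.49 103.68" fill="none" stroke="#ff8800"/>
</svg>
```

Since the viewBox matches the mm dimensions, user units are millimetres directly. The only transform is the Y-flip y_m = 137.23 − y_svg.

Shape 1 is a open polyline drawn with `<polyline>`. Its stroke #ff8800 means engrave at S128, F2724. After flipping Y the toolpath is (118.76,104.04) → (89.60,107.19) → (125.70,77.49) → (85.62,82.43).

Shape 2 is a rectangle drawn with `<rect>`. Its stroke #ff8800 means engrave at S128, F2724. After flipping Y the toolpath is (45.29,69.82) → (112.30,69.82) → (112.30,55.52) → (45.29,55.52) → (45.29,69.82), returning to the start.

Shape 3 is a quadratic bezier drawn with `<path>`. Its stroke #ff8800 means engrave at S128, F2724. After flipping Y the toolpath is (201.54,57.59) → (184.09,77.37) → (171.83,91.85) → (164.77,101.04) → (162.90,104.94) → (166.23,103.55).

Shape 4 is a quadratic bezier drawn with `<path>`. Its stroke #ff8800 means engrave at S128, F2724. After flipping Y the toolpath is (96.76,44.46) → (114.95,38.93) → (129.32,35.08) → (139.87,32.90) → (146.59,32.39) → (149.49,33.55).

G21
G90
G00 X118.76 Y104.04
M4 S128
G01 X89.60 Y107.19 F2724
G01 X125.70 Y77.49
G01 X85.62 Y82.43
M5
G00 X45.29 Y69.82
M4 S128
G01 X112.30 Y69.82 F2724
G01 X112.30 Y55.52
G01 X45.29 Y55.52
G01 X45.29 Y69.82
M5
G00 X201.54 Y57.59
M4 S128
G01 X184.09 Y77.37 F2724
G01 X171.83 Y91.85
G01 X164.77 Y101.04
G01 X162.90 Y104.94
G01 X166.23 Y103.55
M5
G00 X96.76 Y44.46
M4 S128
G01 X114.95 Y38.93 F2724
G01 X129.32 Y35.08
G01 X139.87 Y32.90
G01 X146.59 Y32.39
G01 X149.49 Y33.55
M5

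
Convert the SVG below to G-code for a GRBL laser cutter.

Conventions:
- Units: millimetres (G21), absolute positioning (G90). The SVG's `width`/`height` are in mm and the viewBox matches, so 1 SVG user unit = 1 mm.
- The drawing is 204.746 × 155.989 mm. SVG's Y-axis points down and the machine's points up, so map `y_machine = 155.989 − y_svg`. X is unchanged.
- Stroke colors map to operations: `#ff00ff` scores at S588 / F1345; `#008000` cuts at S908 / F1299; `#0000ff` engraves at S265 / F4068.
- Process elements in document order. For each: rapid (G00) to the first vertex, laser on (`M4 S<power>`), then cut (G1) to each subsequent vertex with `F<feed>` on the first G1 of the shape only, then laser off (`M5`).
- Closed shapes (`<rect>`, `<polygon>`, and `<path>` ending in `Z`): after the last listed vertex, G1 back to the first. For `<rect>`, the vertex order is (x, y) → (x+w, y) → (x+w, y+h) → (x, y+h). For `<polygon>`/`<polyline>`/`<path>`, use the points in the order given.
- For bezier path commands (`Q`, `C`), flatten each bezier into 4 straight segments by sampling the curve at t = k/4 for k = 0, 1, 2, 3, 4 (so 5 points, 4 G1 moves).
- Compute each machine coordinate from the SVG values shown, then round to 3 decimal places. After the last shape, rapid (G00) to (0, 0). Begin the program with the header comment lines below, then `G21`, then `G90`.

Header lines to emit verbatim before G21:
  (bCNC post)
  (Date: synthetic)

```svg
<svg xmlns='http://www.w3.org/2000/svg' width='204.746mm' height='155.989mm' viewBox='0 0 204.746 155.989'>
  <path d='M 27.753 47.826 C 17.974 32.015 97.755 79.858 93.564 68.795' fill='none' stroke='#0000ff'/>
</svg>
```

1 u = 1 mm; y_m = 155.989 − y.

[1] `<path>` cubic bezier, #0000ff→engrave S265 F4068: (27.753,108.163) → (34.500,110.001) → (58.563,99.459) → (83.674,88.027) → (93.564,87.194)

(bCNC post)
(Date: synthetic)
G21
G90
G00 X27.753 Y108.163
M4 S265
G1 X34.500 Y110.001 F4068
G1 X58.563 Y99.459
G1 X83.674 Y88.027
G1 X93.564 Y87.194
M5
G00 X0.000 Y0.000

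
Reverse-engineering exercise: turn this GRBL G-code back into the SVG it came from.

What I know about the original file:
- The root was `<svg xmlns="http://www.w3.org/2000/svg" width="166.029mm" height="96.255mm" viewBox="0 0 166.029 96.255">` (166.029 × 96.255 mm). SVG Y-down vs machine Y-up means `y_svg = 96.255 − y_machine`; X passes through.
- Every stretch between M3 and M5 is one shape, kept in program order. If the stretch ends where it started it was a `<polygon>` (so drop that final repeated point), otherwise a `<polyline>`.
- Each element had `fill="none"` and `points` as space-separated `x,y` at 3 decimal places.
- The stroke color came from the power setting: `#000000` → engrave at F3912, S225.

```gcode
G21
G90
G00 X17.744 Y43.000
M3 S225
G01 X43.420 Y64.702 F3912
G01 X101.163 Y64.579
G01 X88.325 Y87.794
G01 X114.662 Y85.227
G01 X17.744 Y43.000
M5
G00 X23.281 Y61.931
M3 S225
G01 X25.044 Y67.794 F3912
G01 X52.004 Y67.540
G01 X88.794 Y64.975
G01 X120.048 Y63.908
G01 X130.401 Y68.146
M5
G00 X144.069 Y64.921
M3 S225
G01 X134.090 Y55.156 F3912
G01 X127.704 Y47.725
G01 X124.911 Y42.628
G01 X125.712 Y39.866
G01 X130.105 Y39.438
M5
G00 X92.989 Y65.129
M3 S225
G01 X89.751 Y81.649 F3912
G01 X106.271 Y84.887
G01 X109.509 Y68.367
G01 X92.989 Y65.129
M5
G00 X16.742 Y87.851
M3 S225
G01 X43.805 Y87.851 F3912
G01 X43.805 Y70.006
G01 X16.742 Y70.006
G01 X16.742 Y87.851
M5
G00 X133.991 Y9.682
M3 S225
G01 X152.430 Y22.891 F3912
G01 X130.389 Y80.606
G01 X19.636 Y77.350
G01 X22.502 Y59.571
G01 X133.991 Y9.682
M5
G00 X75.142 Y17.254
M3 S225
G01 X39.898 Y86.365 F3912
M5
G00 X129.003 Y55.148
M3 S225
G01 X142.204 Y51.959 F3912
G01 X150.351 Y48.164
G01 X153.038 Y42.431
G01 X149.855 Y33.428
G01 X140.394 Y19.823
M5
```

<svg xmlns="http://www.w3.org/2000/svg" width="166.029mm" height="96.255mm" viewBox="0 0 166.029 96.255">
  <polygon points="17.744,53.255 43.420,31.553 101.163,31.676 88.325,8.461 114.662,11.028" fill="none" stroke="#000000"/>
  <polyline points="23.281,34.324 25.044,28.461 52.004,28.715 88.794,31.280 120.048,32.347 130.401,28.109" fill="none" stroke="#000000"/>
  <polyline points="144.069,31.334 134.090,41.099 127.704,48.530 124.911,53.627 125.712,56.389 130.105,56.817" fill="none" stroke="#000000"/>
  <polygon points="92.989,31.126 89.751,14.606 106.271,11.368 109.509,27.888" fill="none" stroke="#000000"/>
  <polygon points="16.742,8.404 43.805,8.404 43.805,26.249 16.742,26.249" fill="none" stroke="#000000"/>
  <polygon points="133.991,86.573 152.430,73.364 130.389,15.649 19.636,18.905 22.502,36.684" fill="none" stroke="#000000"/>
  <polyline points="75.142,79.001 39.898,9.890" fill="none" stroke="#000000"/>
  <polyline points="129.003,41.107 142.204,44.296 150.351,48.091 153.038,53.824 149.855,62.827 140.394,76.432" fill="none" stroke="#000000"/>
</svg>

Machine Y-up, SVG Y-down with viewBox height 96.255, so y_svg = 96.255 − y_machine; X carries over. Every run uses S225, so all elements get stroke `#000000` (engrave).

Run 1: The run returns to its start, so emit a `<polygon>` with points (Y-flipped): 17.744,53.255 43.420,31.553 101.163,31.676 88.325,8.461 114.662,11.028.

Run 2: The run is open, so emit a `<polyline>` with points (Y-flipped): 23.281,34.324 25.044,28.461 52.004,28.715 88.794,31.280 120.048,32.347 130.401,28.109.

Run 3: The run is open, so emit a `<polyline>` with points (Y-flipped): 144.069,31.334 134.090,41.099 127.704,48.530 124.911,53.627 125.712,56.389 130.105,56.817.

Run 4: The run returns to its start, so emit a `<polygon>` with points (Y-flipped): 92.989,31.126 89.751,14.606 106.271,11.368 109.509,27.888.

Run 5: The run returns to its start, so emit a `<polygon>` with points (Y-flipped): 16.742,8.404 43.805,8.404 43.805,26.249 16.742,26.249.

Run 6: The run returns to its start, so emit a `<polygon>` with points (Y-flipped): 133.991,86.573 152.430,73.364 130.389,15.649 19.636,18.905 22.502,36.684.

Run 7: The run is open, so emit a `<polyline>` with points (Y-flipped): 75.142,79.001 39.898,9.890.

Run 8: The run is open, so emit a `<polyline>` with points (Y-flipped): 129.003,41.107 142.204,44.296 150.351,48.091 153.038,53.824 149.855,62.827 140.394,76.432.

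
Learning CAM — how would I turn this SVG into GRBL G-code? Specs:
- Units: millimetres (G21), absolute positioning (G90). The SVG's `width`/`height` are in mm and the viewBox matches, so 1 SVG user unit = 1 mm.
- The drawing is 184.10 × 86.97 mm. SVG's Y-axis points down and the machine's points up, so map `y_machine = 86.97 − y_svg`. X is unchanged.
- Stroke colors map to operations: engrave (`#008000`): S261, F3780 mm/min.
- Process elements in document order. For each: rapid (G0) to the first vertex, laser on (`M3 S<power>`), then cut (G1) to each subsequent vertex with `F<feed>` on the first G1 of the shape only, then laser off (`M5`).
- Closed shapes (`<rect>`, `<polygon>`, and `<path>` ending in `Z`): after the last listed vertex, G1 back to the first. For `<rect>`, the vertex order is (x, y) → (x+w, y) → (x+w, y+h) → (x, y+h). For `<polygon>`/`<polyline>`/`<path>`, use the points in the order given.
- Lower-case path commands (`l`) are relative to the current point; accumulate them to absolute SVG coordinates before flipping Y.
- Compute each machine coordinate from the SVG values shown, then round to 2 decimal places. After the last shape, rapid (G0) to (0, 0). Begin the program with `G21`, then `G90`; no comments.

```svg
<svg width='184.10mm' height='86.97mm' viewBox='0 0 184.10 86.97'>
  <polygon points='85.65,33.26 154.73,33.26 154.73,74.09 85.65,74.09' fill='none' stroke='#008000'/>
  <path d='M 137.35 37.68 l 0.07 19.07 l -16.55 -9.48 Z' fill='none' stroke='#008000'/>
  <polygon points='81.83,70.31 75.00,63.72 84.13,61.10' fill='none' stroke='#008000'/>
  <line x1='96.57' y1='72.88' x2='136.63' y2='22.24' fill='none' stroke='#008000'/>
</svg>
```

viewBox `0 0 184.10 86.97` with mm width/height → 1 unit = 1 mm. Flip: y_m = 86.97 − y_svg.

**Shape 1** — `<polygon>` rectangle, stroke `#008000` → engrave (S261, F3780). Machine vertices: (85.65,53.71) → (154.73,53.71) → (154.73,12.88) → (85.65,12.88) → (85.65,53.71). Closed: final G1 returns to the first vertex.

**Shape 2** — `<path>` regular polygon, stroke `#008000` → engrave (S261, F3780). Machine vertices: (137.35,49.29) → (137.42,30.22) → (120.87,39.70) → (137.35,49.29). Closed: final G1 returns to the first vertex.

**Shape 3** — `<polygon>` regular polygon, stroke `#008000` → engrave (S261, F3780). Machine vertices: (81.83,16.66) → (75.00,23.25) → (84.13,25.87) → (81.83,16.66). Closed: final G1 returns to the first vertex.

**Shape 4** — `<line>` line segment, stroke `#008000` → engrave (S261, F3780). Machine vertices: (96.57,14.09) → (136.63,64.73). Open path.

G21
G90
G0 X85.65 Y53.71
M3 S261
G1 X154.73 Y53.71 F3780
G1 X154.73 Y12.88
G1 X85.65 Y12.88
G1 X85.65 Y53.71
M5
G0 X137.35 Y49.29
M3 S261
G1 X137.42 Y30.22 F3780
G1 X120.87 Y39.70
G1 X137.35 Y49.29
M5
G0 X81.83 Y16.66
M3 S261
G1 X75.00 Y23.25 F3780
G1 X84.13 Y25.87
G1 X81.83 Y16.66
M5
G0 X96.57 Y14.09
M3 S261
G1 X136.63 Y64.73 F3780
M5
G0 X0.00 Y0.00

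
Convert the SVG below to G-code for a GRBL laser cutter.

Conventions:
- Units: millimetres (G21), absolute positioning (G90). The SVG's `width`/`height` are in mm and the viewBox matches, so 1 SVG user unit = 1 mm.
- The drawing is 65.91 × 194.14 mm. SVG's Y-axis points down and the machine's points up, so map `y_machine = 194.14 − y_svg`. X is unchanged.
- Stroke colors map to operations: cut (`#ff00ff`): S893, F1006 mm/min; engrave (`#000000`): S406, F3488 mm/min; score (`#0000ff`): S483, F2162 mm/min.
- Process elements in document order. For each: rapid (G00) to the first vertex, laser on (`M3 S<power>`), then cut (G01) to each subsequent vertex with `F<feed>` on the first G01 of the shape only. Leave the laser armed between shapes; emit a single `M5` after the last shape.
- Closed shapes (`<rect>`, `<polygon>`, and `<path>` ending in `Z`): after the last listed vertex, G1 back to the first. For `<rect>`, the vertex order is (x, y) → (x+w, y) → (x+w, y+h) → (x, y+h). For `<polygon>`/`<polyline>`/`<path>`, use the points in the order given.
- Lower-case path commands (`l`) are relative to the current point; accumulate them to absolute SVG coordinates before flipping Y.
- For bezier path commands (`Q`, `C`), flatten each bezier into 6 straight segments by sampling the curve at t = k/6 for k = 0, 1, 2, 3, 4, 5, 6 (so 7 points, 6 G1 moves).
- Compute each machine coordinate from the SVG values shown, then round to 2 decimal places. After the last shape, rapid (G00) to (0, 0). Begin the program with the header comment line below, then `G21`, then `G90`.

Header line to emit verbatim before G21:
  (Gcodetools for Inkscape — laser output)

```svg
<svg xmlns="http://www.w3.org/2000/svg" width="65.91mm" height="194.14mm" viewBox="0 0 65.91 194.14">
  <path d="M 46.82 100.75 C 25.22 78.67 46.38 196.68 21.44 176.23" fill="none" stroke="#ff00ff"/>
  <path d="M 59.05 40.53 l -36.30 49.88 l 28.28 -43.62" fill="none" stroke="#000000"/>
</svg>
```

(Gcodetools for Inkscape — laser output)
G21
G90
G00 X46.82 Y93.39
M3 S893
G01 X39.17 Y94.05 F1006
G01 X36.18 Y79.09
G01 X35.38 Y56.26
G01 X34.30 Y33.30
G01 X30.48 Y17.93
G01 X21.44 Y17.91
G00 X59.05 Y153.61
M3 S406
G01 X22.75 Y103.73 F3488
G01 X51.03 Y147.35
M5
G00 X0.00 Y0.00

1 u = 1 mm; y_m = 194.14 − y.

[1] `<path>` cubic bezier, #ff00ff→cut S893 F1006: (46.82,93.39) → (39.17,94.05) → (36.18,79.09) → (35.38,56.26) → (34.30,33.30) → (30.48,17.93) → (21.44,17.91)

[2] `<path>` open polyline, #000000→engrave S406 F3488: (59.05,153.61) → (22.75,103.73) → (51.03,147.35)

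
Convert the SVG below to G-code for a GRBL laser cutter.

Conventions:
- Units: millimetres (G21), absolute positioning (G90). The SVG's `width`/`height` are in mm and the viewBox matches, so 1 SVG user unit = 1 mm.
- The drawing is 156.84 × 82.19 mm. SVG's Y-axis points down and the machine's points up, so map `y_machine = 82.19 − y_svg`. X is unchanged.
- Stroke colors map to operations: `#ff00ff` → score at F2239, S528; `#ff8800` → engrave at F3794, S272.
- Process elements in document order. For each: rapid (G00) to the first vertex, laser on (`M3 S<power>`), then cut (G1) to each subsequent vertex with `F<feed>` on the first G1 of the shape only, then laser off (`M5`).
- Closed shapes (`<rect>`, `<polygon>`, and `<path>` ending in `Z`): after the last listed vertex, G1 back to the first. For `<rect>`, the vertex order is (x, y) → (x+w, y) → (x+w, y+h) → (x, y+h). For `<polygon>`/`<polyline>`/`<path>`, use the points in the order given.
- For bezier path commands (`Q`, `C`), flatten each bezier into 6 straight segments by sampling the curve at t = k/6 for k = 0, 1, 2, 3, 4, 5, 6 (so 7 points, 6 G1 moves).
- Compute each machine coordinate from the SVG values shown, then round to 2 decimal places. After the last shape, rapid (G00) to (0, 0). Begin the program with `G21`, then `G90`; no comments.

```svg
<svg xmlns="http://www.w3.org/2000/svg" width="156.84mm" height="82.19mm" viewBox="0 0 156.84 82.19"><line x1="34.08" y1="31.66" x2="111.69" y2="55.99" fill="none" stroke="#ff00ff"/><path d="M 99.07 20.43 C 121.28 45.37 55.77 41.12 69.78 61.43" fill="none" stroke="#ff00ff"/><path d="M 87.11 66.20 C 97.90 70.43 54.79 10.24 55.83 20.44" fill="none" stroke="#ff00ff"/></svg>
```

viewBox `0 0 156.84 82.19` with mm width/height → 1 unit = 1 mm. Flip: y_m = 82.19 − y_svg.

**Shape 1** — `<line>` line segment, stroke `#ff00ff` → score (S528, F2239). Machine vertices: (34.08,50.53) → (111.69,26.20). Open path.

**Shape 2** — `<path>` cubic bezier, stroke `#ff00ff` → score (S528, F2239). Control points (SVG): P0=(99.07,20.43), P1=(121.28,45.37), P2=(55.77,41.12), P3=(69.78,61.43); sampled at t=k/6. Machine vertices: (99.07,61.76) → (103.64,51.47) → (98.23,44.56) → (87.50,39.52) → (76.08,34.87) → (68.63,29.12) → (69.78,20.76). Open path.

**Shape 3** — `<path>` cubic bezier, stroke `#ff00ff` → score (S528, F2239). Control points (SVG): P0=(87.11,66.20), P1=(97.90,70.43), P2=(54.79,10.24), P3=(55.83,20.44); sampled at t=k/6. Machine vertices: (87.11,15.99) → (88.47,18.62) → (83.56,28.24) → (75.13,41.11) → (65.88,53.48) → (58.54,61.61) → (55.83,61.75). Open path.

G21
G90
G00 X34.08 Y50.53
M3 S528
G1 X111.69 Y26.20 F2239
M5
G00 X99.07 Y61.76
M3 S528
G1 X103.64 Y51.47 F2239
G1 X98.23 Y44.56
G1 X87.50 Y39.52
G1 X76.08 Y34.87
G1 X68.63 Y29.12
G1 X69.78 Y20.76
M5
G00 X87.11 Y15.99
M3 S528
G1 X88.47 Y18.62 F2239
G1 X83.56 Y28.24
G1 X75.13 Y41.11
G1 X65.88 Y53.48
G1 X58.54 Y61.61
G1 X55.83 Y61.75
M5
G00 X0.00 Y0.00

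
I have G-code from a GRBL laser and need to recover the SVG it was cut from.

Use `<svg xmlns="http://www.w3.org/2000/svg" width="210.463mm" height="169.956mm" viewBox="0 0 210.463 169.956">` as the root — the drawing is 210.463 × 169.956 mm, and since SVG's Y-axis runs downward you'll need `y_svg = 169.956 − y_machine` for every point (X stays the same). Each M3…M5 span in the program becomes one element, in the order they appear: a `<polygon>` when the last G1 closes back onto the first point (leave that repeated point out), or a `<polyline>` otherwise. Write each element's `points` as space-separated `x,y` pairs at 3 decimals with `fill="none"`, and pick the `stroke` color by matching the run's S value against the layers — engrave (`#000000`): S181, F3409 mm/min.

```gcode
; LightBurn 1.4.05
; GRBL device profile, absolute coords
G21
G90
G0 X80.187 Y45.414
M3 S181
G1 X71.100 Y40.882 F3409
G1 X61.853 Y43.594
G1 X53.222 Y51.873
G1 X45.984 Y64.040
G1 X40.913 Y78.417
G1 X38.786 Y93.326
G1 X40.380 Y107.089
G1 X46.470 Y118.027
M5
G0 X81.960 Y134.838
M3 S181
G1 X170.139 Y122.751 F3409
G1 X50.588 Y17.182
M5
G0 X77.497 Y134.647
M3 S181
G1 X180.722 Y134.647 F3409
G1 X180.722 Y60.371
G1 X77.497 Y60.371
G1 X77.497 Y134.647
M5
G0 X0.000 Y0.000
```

<svg xmlns="http://www.w3.org/2000/svg" width="210.463mm" height="169.956mm" viewBox="0 0 210.463 169.956">
  <polyline points="80.187,124.542 71.100,129.074 61.853,126.362 53.222,118.083 45.984,105.916 40.913,91.539 38.786,76.630 40.380,62.867 46.470,51.929" fill="none" stroke="#000000"/>
  <polyline points="81.960,35.118 170.139,47.205 50.588,152.774" fill="none" stroke="#000000"/>
  <polygon points="77.497,35.309 180.722,35.309 180.722,109.585 77.497,109.585" fill="none" stroke="#000000"/>
</svg>

Machine Y-up, SVG Y-down with viewBox height 169.956, so y_svg = 169.956 − y_machine; X carries over. Every run uses S181, so all elements get stroke `#000000` (engrave).

Run 1: The run is open, so emit a `<polyline>` with points (Y-flipped): 80.187,124.542 71.100,129.074 61.853,126.362 53.222,118.083 45.984,105.916 40.913,91.539 38.786,76.630 40.380,62.867 46.470,51.929.

Run 2: The run is open, so emit a `<polyline>` with points (Y-flipped): 81.960,35.118 170.139,47.205 50.588,152.774.

Run 3: The run returns to its start, so emit a `<polygon>` with points (Y-flipped): 77.497,35.309 180.722,35.309 180.722,109.585 77.497,109.585.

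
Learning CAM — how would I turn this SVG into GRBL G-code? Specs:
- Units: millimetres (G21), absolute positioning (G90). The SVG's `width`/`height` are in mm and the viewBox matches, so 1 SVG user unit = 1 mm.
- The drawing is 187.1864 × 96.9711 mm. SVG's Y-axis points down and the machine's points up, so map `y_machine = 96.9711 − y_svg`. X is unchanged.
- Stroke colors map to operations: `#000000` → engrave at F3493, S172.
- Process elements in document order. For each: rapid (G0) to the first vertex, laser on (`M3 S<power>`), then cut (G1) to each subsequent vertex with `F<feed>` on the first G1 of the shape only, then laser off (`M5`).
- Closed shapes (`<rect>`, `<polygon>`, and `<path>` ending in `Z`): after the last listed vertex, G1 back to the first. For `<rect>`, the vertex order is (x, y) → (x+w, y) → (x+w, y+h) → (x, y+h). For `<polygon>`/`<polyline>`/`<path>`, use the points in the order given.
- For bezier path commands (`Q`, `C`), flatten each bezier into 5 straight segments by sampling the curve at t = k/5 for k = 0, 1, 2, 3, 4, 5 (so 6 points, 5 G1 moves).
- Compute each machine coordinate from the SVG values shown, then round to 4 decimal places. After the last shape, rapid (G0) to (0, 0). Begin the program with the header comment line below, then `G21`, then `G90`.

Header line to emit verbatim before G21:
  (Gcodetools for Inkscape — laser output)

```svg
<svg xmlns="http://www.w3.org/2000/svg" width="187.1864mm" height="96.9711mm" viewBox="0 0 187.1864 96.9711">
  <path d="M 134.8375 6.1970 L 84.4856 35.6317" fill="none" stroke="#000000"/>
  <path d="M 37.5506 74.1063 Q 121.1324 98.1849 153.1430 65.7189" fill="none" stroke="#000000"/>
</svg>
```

viewBox `0 0 187.1864 96.9711` with mm width/height → 1 unit = 1 mm. Flip: y_m = 96.9711 − y_svg.

**Shape 1** — `<path>` line segment, stroke `#000000` → engrave (S172, F3493). Machine vertices: (134.8375,90.7741) → (84.4856,61.3394). Open path.

**Shape 2** — `<path>` quadratic bezier, stroke `#000000` → engrave (S172, F3493). Control points (SVG): P0=(37.5506,74.1063), P1=(121.1324,98.1849), P2=(153.1430,65.7189); sampled at t=k/5. Machine vertices: (37.5506,22.8648) → (68.9205,15.4951) → (96.1646,12.6491) → (119.2831,14.3265) → (138.2759,20.5276) → (153.1430,31.2522). Open path.

(Gcodetools for Inkscape — laser output)
G21
G90
G0 X134.8375 Y90.7741
M3 S172
G1 X84.4856 Y61.3394 F3493
M5
G0 X37.5506 Y22.8648
M3 S172
G1 X68.9205 Y15.4951 F3493
G1 X96.1646 Y12.6491
G1 X119.2831 Y14.3265
G1 X138.2759 Y20.5276
G1 X153.1430 Y31.2522
M5
G0 X0.0000 Y0.0000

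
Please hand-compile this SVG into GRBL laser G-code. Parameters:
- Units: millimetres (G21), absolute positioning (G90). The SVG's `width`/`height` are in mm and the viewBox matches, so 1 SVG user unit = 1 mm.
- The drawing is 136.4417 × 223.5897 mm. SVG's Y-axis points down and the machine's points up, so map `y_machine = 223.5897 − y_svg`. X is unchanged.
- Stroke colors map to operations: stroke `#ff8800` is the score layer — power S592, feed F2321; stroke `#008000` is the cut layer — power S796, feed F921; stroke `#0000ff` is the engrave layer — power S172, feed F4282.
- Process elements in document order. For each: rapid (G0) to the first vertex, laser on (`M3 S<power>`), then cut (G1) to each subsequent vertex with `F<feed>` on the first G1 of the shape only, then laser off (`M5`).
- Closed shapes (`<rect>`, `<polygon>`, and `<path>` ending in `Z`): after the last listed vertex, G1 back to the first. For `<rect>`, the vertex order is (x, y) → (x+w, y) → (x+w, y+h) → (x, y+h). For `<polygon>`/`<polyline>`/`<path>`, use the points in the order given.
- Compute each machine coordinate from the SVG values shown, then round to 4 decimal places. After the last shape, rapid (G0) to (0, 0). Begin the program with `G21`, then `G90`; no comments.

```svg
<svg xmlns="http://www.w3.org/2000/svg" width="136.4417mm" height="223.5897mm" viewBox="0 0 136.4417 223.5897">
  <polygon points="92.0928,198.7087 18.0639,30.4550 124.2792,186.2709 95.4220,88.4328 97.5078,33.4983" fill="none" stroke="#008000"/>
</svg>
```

G21
G90
G0 X92.0928 Y24.8810
M3 S796
G1 X18.0639 Y193.1347 F921
G1 X124.2792 Y37.3188
G1 X95.4220 Y135.1569
G1 X97.5078 Y190.0914
G1 X92.0928 Y24.8810
M5
G0 X0.0000 Y0.0000

1 u = 1 mm; y_m = 223.5897 − y.

[1] `<polygon>` closed polygon, #008000→cut S796 F921: (92.0928,24.8810) → (18.0639,193.1347) → (124.2792,37.3188) → (95.4220,135.1569) → (97.5078,190.0914) → (92.0928,24.8810) (closed)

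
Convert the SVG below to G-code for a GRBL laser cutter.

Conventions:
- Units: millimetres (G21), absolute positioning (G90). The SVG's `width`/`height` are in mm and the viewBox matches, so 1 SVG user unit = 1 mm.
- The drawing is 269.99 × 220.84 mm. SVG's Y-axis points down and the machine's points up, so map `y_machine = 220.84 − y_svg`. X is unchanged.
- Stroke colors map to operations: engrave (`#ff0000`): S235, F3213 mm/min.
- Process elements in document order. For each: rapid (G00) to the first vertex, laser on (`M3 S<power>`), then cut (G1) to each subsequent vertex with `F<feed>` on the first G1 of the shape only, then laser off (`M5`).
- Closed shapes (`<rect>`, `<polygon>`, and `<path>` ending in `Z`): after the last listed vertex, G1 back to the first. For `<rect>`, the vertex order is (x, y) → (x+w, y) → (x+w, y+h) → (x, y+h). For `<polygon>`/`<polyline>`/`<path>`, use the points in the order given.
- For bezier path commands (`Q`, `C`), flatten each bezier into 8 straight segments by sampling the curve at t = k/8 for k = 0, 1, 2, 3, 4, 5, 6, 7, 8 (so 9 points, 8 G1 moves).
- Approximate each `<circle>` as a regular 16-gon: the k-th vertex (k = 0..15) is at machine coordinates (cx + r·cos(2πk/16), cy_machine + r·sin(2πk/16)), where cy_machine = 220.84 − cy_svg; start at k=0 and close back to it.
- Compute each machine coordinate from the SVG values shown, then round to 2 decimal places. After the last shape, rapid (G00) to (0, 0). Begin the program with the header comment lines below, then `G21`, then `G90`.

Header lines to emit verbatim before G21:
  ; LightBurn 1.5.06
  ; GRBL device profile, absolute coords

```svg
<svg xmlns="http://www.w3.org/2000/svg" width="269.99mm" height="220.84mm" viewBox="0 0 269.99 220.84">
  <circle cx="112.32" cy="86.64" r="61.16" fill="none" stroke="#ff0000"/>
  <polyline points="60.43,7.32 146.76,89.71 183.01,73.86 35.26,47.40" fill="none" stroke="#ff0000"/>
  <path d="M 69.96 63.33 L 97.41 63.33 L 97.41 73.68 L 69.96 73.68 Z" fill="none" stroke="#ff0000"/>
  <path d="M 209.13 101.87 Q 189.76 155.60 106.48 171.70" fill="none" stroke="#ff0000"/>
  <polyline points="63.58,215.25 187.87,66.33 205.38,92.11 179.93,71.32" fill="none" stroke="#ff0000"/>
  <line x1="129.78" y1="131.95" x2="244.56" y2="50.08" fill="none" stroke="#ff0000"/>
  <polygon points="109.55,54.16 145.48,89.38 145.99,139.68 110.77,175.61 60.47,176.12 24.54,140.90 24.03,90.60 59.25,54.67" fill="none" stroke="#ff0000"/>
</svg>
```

Since the viewBox matches the mm dimensions, user units are millimetres directly. The only transform is the Y-flip y_m = 220.84 − y_svg.

Shape 1 is a circle drawn with `<circle>`. Its stroke #ff0000 means engrave at S235, F3213. After flipping Y the toolpath is (173.48,134.20) → (168.82,157.60) → (155.57,177.45) → (135.72,190.70) → (112.32,195.36) → (88.92,190.70) → (69.07,177.45) → (55.82,157.60) → (51.16,134.20) → (55.82,110.80) → (69.07,90.95) → (88.92,77.70) → (112.32,73.04) → (135.72,77.70) → (155.57,90.95) → (168.82,110.80) → (173.48,134.20), returning to the start.

Shape 2 is a open polyline drawn with `<polyline>`. Its stroke #ff0000 means engrave at S235, F3213. After flipping Y the toolpath is (60.43,213.52) → (146.76,131.13) → (183.01,146.98) → (35.26,173.44).

Shape 3 is a rectangle drawn with `<path>`. Its stroke #ff0000 means engrave at S235, F3213. After flipping Y the toolpath is (69.96,157.51) → (97.41,157.51) → (97.41,147.16) → (69.96,147.16) → (69.96,157.51), returning to the start.

Shape 4 is a quadratic bezier drawn with `<path>`. Its stroke #ff0000 means engrave at S235, F3213. After flipping Y the toolpath is (209.13,118.97) → (203.29,106.13) → (195.45,94.46) → (185.62,83.96) → (173.78,74.65) → (159.95,66.51) → (144.13,59.54) → (126.30,53.75) → (106.48,49.14).

Shape 5 is a open polyline drawn with `<polyline>`. Its stroke #ff0000 means engrave at S235, F3213. After flipping Y the toolpath is (63.58,5.59) → (187.87,154.51) → (205.38,128.73) → (179.93,149.52).

Shape 6 is a line segment drawn with `<line>`. Its stroke #ff0000 means engrave at S235, F3213. After flipping Y the toolpath is (129.78,88.89) → (244.56,170.76).

Shape 7 is a regular polygon drawn with `<polygon>`. Its stroke #ff0000 means engrave at S235, F3213. After flipping Y the toolpath is (109.55,166.68) → (145.48,131.46) → (145.99,81.16) → (110.77,45.23) → (60.47,44.72) → (24.54,79.94) → (24.03,130.24) → (59.25,166.17) → (109.55,166.68), returning to the start.

; LightBurn 1.5.06
; GRBL device profile, absolute coords
G21
G90
G00 X173.48 Y134.20
M3 S235
G1 X168.82 Y157.60 F3213
G1 X155.57 Y177.45
G1 X135.72 Y190.70
G1 X112.32 Y195.36
G1 X88.92 Y190.70
G1 X69.07 Y177.45
G1 X55.82 Y157.60
G1 X51.16 Y134.20
G1 X55.82 Y110.80
G1 X69.07 Y90.95
G1 X88.92 Y77.70
G1 X112.32 Y73.04
G1 X135.72 Y77.70
G1 X155.57 Y90.95
G1 X168.82 Y110.80
G1 X173.48 Y134.20
M5
G00 X60.43 Y213.52
M3 S235
G1 X146.76 Y131.13 F3213
G1 X183.01 Y146.98
G1 X35.26 Y173.44
M5
G00 X69.96 Y157.51
M3 S235
G1 X97.41 Y157.51 F3213
G1 X97.41 Y147.16
G1 X69.96 Y147.16
G1 X69.96 Y157.51
M5
G00 X209.13 Y118.97
M3 S235
G1 X203.29 Y106.13 F3213
G1 X195.45 Y94.46
G1 X185.62 Y83.96
G1 X173.78 Y74.65
G1 X159.95 Y66.51
G1 X144.13 Y59.54
G1 X126.30 Y53.75
G1 X106.48 Y49.14
M5
G00 X63.58 Y5.59
M3 S235
G1 X187.87 Y154.51 F3213
G1 X205.38 Y128.73
G1 X179.93 Y149.52
M5
G00 X129.78 Y88.89
M3 S235
G1 X244.56 Y170.76 F3213
M5
G00 X109.55 Y166.68
M3 S235
G1 X145.48 Y131.46 F3213
G1 X145.99 Y81.16
G1 X110.77 Y45.23
G1 X60.47 Y44.72
G1 X24.54 Y79.94
G1 X24.03 Y130.24
G1 X59.25 Y166.17
G1 X109.55 Y166.68
M5
G00 X0.00 Y0.00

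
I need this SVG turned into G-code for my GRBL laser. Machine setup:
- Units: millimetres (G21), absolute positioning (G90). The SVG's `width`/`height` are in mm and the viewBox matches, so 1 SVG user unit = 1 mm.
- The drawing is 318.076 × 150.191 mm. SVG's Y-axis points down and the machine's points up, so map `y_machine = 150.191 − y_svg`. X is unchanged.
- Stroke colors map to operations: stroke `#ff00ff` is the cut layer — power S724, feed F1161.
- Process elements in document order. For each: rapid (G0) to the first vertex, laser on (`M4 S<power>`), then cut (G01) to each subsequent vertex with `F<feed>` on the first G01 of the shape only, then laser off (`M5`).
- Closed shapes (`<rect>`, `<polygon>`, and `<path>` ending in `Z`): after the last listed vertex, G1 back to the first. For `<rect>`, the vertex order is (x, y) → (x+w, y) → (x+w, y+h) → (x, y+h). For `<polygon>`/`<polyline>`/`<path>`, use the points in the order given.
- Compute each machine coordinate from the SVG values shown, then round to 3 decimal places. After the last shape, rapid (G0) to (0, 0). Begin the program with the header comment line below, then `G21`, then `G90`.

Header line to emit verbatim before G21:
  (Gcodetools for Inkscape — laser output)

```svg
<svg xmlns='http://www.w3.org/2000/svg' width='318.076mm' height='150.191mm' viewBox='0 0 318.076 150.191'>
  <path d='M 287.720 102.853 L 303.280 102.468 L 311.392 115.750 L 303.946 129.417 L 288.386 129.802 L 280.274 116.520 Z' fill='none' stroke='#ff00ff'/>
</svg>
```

(Gcodetools for Inkscape — laser output)
G21
G90
G0 X287.720 Y47.338
M4 S724
G01 X303.280 Y47.723 F1161
G01 X311.392 Y34.441
G01 X303.946 Y20.774
G01 X288.386 Y20.389
G01 X280.274 Y33.671
G01 X287.720 Y47.338
M5
G0 X0.000 Y0.000

Since the viewBox matches the mm dimensions, user units are millimetres directly. The only transform is the Y-flip y_m = 150.191 − y_svg.

Shape 1 is a regular polygon drawn with `<path>`. Its stroke #ff00ff means cut at S724, F1161. After flipping Y the toolpath is (287.720,47.338) → (303.280,47.723) → (311.392,34.441) → (303.946,20.774) → (288.386,20.389) → (280.274,33.671) → (287.720,47.338), returning to the start.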